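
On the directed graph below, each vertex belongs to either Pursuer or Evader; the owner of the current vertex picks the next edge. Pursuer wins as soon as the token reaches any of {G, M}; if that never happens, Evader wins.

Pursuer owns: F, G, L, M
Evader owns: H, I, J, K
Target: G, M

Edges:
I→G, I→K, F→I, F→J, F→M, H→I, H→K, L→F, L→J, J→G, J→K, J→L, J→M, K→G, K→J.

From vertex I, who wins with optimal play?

A0 = {G, M}
A1: add {F} — F (Pursuer) has F→M.
A2: add {L} — L (Pursuer) has L→F.
A3 = A2; e.g. H (Evader) can still go to I. Fixed point.
I never enters the attractor, so Evader can avoid the target forever.

Evader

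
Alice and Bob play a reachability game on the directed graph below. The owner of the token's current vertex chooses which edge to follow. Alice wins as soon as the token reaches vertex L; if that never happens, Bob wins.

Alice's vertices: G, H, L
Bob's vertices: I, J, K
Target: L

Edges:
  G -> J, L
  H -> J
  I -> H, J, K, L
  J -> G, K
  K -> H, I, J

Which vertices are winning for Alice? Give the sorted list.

G, L

A0 = {L}
A1: add {G} — G (Alice) has G→L.
A2 = A1; e.g. H (Alice) has no edge into A1. Fixed point.
Alice's winning region = {G, L}.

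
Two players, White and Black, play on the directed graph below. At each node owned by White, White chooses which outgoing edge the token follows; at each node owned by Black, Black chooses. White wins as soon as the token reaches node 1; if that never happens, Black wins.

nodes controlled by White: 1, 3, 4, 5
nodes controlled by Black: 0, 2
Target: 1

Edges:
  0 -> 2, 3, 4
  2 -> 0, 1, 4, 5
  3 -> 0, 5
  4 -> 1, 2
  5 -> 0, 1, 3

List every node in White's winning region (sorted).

1, 3, 4, 5

A0 = {1}
A1: add {4, 5} — 4 (White) has 4→1; 5 (White) has 5→1.
A2: add {3} — 3 (White) has 3→5.
A3 = A2; e.g. 0 (Black) can still go to 2. Fixed point.
White's winning region = {1, 3, 4, 5}.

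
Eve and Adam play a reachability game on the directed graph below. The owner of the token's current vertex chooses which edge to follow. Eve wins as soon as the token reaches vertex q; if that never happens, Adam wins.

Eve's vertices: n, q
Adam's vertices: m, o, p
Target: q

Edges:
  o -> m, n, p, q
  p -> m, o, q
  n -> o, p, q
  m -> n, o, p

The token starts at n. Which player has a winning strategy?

A0 = {q}
A1: add {n} — n (Eve) has n→q.
A2 = A1; e.g. m (Adam) can still go to o. Fixed point.
n ∈ A1, so Eve can force the target.

Eve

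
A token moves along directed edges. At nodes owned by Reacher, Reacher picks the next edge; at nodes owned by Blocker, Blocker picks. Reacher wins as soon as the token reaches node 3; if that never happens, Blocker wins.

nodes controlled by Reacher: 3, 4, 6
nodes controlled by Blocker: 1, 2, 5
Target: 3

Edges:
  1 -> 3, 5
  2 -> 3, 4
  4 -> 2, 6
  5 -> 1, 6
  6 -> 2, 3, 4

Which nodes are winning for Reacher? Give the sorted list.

2, 3, 4, 6

A0 = {3}
A1: add {6} — 6 (Reacher) has 6→3.
A2: add {4} — 4 (Reacher) has 4→6.
A3: add {2} — 2 (Blocker): all of {3, 4} already in.
A4 = A3; e.g. 1 (Blocker) can still go to 5. Fixed point.
Reacher's winning region = {2, 3, 4, 6}.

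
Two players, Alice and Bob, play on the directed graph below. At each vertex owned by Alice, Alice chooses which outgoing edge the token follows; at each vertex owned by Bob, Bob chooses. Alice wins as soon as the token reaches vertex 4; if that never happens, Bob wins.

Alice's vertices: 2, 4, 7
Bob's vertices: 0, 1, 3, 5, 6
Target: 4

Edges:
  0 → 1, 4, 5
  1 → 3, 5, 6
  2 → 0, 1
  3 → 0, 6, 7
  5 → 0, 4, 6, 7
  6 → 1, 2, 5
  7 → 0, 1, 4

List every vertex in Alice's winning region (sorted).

4, 7

A0 = {4}
A1: add {7} — 7 (Alice) has 7→4.
A2 = A1; e.g. 0 (Bob) can still go to 1. Fixed point.
Alice's winning region = {4, 7}.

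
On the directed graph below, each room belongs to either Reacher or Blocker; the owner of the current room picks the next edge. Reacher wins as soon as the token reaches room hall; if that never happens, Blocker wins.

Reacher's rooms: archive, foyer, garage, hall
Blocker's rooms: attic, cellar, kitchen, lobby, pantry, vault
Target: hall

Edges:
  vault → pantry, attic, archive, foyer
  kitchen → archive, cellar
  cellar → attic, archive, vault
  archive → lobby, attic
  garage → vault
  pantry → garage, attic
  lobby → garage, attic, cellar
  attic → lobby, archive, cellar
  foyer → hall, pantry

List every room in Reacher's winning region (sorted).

A0 = {hall}
A1: add {foyer} — foyer (Reacher) has foyer→hall.
A2 = A1; e.g. garage (Reacher) has no edge into A1. Fixed point.
Reacher's winning region = {foyer, hall}.

foyer, hall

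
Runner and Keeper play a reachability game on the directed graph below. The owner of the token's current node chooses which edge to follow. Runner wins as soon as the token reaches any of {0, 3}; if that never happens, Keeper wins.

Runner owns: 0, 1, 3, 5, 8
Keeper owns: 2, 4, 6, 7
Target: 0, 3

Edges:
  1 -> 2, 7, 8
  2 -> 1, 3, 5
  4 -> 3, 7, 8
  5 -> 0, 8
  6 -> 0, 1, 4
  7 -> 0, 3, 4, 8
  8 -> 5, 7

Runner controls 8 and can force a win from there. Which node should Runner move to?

A0 = {0, 3}
A1: add {5} — 5 (Runner) has 5→0.
A2: add {8} — 8 (Runner) has 8→5.
A3: add {1} — 1 (Runner) has 1→8.
A4: add {2} — 2 (Keeper): all of {1, 3, 5} already in.
A5 = A4; e.g. 4 (Keeper) can still go to 7. Fixed point.
From 8, successor 5 is in the attractor (rank 1); the other successor 7 is not.

5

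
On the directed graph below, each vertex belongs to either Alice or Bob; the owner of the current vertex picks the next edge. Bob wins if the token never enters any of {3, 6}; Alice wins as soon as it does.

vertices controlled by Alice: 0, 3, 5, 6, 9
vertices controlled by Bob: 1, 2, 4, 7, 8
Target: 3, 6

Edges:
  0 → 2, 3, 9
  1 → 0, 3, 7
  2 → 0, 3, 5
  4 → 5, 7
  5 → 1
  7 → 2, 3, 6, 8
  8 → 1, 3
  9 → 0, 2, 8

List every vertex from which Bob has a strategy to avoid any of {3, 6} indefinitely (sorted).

1, 2, 4, 5, 7, 8

A0 = {3, 6}
A1: add {0} — 0 (Alice) has 0→3.
A2: add {9} — 9 (Alice) has 9→0.
A3 = A2; e.g. 1 (Bob) can still go to 7. Fixed point.
Alice's attractor = {0, 3, 6, 9}; Bob avoids the target exactly from the complement.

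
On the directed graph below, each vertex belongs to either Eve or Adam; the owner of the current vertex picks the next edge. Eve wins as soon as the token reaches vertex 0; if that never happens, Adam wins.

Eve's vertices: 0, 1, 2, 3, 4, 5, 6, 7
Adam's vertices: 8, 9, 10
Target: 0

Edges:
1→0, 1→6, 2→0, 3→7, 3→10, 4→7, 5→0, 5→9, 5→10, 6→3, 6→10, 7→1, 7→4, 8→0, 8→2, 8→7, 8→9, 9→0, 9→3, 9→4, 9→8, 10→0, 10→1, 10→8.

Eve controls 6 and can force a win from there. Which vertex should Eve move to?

A0 = {0}
A1: add {1, 2, 5} — 1 (Eve) has 1→0; 2 (Eve) has 2→0; 5 (Eve) has 5→0.
A2: add {7} — 7 (Eve) has 7→1.
A3: add {3, 4} — 3 (Eve) has 3→7; 4 (Eve) has 4→7.
A4: add {6} — 6 (Eve) has 6→3.
A5 = A4; e.g. 8 (Adam) can still go to 9. Fixed point.
From 6, successor 3 is in the attractor (rank 3); the other successor 10 is not.

3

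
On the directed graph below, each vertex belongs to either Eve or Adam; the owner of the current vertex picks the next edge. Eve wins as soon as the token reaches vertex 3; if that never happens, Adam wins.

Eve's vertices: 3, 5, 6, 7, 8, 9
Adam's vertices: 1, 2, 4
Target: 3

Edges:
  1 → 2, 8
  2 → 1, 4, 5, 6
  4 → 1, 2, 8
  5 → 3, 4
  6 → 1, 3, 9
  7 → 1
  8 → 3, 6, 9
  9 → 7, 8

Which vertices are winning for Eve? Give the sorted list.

A0 = {3}
A1: add {5, 6, 8} — 5 (Eve) has 5→3; 6 (Eve) has 6→3; 8 (Eve) has 8→3.
A2: add {9} — 9 (Eve) has 9→8.
A3 = A2; e.g. 1 (Adam) can still go to 2. Fixed point.
Eve's winning region = {3, 5, 6, 8, 9}.

3, 5, 6, 8, 9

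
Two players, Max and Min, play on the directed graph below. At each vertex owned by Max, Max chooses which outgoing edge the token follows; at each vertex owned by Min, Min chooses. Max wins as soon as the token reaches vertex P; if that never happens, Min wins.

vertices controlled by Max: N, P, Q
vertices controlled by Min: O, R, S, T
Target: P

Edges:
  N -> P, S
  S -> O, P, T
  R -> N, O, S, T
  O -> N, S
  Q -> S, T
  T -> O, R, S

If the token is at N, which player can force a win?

A0 = {P}
A1: add {N} — N (Max) has N→P.
A2 = A1; e.g. O (Min) can still go to S. Fixed point.
N ∈ A1, so Max can force the target.

Max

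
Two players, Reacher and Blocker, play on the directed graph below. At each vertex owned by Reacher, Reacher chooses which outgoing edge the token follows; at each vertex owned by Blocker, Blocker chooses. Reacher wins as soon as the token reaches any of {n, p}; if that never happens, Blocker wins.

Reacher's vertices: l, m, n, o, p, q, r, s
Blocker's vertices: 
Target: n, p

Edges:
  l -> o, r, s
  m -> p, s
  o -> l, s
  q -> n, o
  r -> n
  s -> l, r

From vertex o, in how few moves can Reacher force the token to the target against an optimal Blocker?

A0 = {n, p}
A1: add {m, q, r} — m (Reacher) has m→p; q (Reacher) has q→n; r (Reacher) has r→n.
A2: add {l, s} — l (Reacher) has l→r; s (Reacher) has s→r.
A3: add {o} — o (Reacher) has o→l.
A3 = all vertices. Fixed point.
o enters the attractor at level 3, so Reacher can force the target in 3 moves from there.

3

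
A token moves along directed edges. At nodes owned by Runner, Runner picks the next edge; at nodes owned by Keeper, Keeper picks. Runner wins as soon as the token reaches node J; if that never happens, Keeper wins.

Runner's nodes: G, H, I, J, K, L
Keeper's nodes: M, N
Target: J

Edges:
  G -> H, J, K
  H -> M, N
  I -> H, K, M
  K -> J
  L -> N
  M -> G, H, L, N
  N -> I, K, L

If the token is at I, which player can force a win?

Runner

A0 = {J}
A1: add {G, K} — G (Runner) has G→J; K (Runner) has K→J.
A2: add {I} — I (Runner) has I→K.
A3 = A2; e.g. H (Runner) has no edge into A2. Fixed point.
I ∈ A2, so Runner can force the target.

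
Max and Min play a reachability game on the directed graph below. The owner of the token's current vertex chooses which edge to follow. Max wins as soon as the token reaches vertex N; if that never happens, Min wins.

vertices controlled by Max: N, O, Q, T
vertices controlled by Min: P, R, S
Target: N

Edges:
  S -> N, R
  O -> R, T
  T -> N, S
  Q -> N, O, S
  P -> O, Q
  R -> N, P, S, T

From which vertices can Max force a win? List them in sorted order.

A0 = {N}
A1: add {Q, T} — Q (Max) has Q→N; T (Max) has T→N.
A2: add {O} — O (Max) has O→T.
A3: add {P} — P (Min): all of {O, Q} already in.
A4 = A3; e.g. R (Min) can still go to S. Fixed point.
Max's winning region = {N, O, P, Q, T}.

N, O, P, Q, T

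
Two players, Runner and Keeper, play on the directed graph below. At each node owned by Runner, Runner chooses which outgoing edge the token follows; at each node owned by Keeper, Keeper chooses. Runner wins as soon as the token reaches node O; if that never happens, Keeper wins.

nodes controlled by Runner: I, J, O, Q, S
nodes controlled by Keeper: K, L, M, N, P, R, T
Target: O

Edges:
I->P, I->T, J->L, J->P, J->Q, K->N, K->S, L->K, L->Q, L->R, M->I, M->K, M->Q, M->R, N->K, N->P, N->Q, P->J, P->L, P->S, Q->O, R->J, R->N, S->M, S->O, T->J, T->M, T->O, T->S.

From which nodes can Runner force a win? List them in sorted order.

J, O, Q, S

A0 = {O}
A1: add {Q, S} — Q (Runner) has Q→O; S (Runner) has S→O.
A2: add {J} — J (Runner) has J→Q.
A3 = A2; e.g. I (Runner) has no edge into A2. Fixed point.
Runner's winning region = {J, O, Q, S}.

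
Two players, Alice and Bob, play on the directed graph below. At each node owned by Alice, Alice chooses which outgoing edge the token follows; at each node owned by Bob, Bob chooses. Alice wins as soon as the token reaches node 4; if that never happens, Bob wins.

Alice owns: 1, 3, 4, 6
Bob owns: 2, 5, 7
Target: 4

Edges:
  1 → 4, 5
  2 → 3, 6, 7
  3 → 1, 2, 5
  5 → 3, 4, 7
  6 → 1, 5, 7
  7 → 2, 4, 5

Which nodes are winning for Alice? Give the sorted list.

1, 3, 4, 6

A0 = {4}
A1: add {1} — 1 (Alice) has 1→4.
A2: add {3, 6} — 3 (Alice) has 3→1; 6 (Alice) has 6→1.
A3 = A2; e.g. 2 (Bob) can still go to 7. Fixed point.
Alice's winning region = {1, 3, 4, 6}.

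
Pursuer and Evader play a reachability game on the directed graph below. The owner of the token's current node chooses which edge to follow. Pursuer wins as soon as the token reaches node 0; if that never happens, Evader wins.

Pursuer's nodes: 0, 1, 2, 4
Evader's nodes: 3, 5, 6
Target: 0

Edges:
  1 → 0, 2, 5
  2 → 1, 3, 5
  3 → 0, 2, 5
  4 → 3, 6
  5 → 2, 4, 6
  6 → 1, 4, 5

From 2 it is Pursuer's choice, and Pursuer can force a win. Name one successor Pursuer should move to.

A0 = {0}
A1: add {1} — 1 (Pursuer) has 1→0.
A2: add {2} — 2 (Pursuer) has 2→1.
A3 = A2; e.g. 3 (Evader) can still go to 5. Fixed point.
From 2, successor 1 is in the attractor (rank 1); the other successors 3, 5 are not.

1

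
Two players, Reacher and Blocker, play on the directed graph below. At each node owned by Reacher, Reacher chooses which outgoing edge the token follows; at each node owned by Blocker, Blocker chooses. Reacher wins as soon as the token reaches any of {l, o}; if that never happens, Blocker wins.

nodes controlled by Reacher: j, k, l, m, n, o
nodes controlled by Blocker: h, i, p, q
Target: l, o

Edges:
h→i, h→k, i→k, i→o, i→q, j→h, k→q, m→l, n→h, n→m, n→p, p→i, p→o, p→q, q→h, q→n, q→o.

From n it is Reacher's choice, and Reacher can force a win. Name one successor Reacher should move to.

m

A0 = {l, o}
A1: add {m} — m (Reacher) has m→l.
A2: add {n} — n (Reacher) has n→m.
A3 = A2; e.g. h (Blocker) can still go to i. Fixed point.
From n, successor m is in the attractor (rank 1); the other successors h, p are not.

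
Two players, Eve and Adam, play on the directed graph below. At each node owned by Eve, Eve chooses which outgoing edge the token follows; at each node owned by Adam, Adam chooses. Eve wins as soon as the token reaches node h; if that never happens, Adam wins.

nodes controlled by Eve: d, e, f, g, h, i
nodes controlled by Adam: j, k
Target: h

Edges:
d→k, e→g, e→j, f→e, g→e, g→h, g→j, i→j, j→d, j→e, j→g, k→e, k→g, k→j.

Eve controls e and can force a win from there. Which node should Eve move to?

A0 = {h}
A1: add {g} — g (Eve) has g→h.
A2: add {e} — e (Eve) has e→g.
A3: add {f} — f (Eve) has f→e.
A4 = A3; e.g. d (Eve) has no edge into A3. Fixed point.
From e, successor g is in the attractor (rank 1); the other successor j is not.

g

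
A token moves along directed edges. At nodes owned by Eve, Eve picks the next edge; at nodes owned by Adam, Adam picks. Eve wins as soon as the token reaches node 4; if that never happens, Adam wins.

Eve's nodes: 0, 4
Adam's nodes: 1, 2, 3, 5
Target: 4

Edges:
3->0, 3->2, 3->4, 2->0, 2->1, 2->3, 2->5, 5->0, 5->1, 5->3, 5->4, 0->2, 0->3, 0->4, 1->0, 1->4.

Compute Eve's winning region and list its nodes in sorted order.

A0 = {4}
A1: add {0} — 0 (Eve) has 0→4.
A2: add {1} — 1 (Adam): all of {0, 4} already in.
A3 = A2; e.g. 2 (Adam) can still go to 3. Fixed point.
Eve's winning region = {0, 1, 4}.

0, 1, 4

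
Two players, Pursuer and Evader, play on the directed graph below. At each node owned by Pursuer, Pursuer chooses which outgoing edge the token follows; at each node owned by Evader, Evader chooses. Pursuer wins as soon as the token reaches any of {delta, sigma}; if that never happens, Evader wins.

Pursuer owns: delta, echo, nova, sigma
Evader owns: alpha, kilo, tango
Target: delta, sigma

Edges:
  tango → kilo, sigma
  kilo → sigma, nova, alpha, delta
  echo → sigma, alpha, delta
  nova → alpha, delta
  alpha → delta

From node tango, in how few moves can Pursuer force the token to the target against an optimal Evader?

3

A0 = {delta, sigma}
A1: add {alpha, echo, nova} — echo (Pursuer) has echo→sigma; nova (Pursuer) has nova→delta; alpha (Evader): all of {delta} already in.
A2: add {kilo} — kilo (Evader): all of {sigma, nova, alpha, delta} already in.
A3: add {tango} — tango (Evader): all of {kilo, sigma} already in.
A3 = all vertices. Fixed point.
tango enters the attractor at level 3, so Pursuer can force the target in 3 moves from there.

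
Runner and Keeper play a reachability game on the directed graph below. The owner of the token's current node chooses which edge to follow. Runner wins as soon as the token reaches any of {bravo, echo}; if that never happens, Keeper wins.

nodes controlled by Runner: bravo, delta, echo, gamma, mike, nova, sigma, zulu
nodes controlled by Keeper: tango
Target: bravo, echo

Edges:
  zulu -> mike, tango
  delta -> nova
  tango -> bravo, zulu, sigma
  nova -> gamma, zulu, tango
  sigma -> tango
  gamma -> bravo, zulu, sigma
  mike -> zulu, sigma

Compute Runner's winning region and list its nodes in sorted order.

bravo, delta, echo, gamma, nova

A0 = {bravo, echo}
A1: add {gamma} — gamma (Runner) has gamma→bravo.
A2: add {nova} — nova (Runner) has nova→gamma.
A3: add {delta} — delta (Runner) has delta→nova.
A4 = A3; e.g. mike (Runner) has no edge into A3. Fixed point.
Runner's winning region = {bravo, delta, echo, gamma, nova}.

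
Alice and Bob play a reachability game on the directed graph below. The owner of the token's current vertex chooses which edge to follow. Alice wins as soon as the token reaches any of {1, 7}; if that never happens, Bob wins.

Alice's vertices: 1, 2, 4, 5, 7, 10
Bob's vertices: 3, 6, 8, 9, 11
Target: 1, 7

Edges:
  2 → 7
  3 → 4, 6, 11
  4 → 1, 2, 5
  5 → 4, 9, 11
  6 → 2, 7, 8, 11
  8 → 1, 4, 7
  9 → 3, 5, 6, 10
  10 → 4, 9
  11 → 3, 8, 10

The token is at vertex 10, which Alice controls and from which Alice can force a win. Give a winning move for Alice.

A0 = {1, 7}
A1: add {2, 4} — 2 (Alice) has 2→7; 4 (Alice) has 4→1.
A2: add {5, 8, 10} — 5 (Alice) has 5→4; 8 (Bob): all of {1, 4, 7} already in; 10 (Alice) has 10→4.
A3 = A2; e.g. 3 (Bob) can still go to 6. Fixed point.
From 10, successor 4 is in the attractor (rank 1); the other successor 9 is not.

4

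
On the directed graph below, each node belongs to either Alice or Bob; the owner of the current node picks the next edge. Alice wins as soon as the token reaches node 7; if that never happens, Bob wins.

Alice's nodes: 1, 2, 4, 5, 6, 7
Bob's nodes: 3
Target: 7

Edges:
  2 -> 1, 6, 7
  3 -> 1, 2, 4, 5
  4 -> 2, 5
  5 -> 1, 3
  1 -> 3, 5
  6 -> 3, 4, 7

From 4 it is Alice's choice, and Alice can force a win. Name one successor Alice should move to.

A0 = {7}
A1: add {2, 6} — 2 (Alice) has 2→7; 6 (Alice) has 6→7.
A2: add {4} — 4 (Alice) has 4→2.
A3 = A2; e.g. 1 (Alice) has no edge into A2. Fixed point.
From 4, successor 2 is in the attractor (rank 1); the other successor 5 is not.

2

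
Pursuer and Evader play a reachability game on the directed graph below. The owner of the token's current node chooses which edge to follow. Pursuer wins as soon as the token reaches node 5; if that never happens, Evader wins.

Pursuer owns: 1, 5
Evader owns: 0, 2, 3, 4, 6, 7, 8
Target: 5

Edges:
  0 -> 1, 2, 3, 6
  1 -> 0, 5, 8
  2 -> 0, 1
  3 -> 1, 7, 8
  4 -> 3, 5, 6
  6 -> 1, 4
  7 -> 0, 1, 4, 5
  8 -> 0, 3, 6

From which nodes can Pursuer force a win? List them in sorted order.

1, 5

A0 = {5}
A1: add {1} — 1 (Pursuer) has 1→5.
A2 = A1; e.g. 0 (Evader) can still go to 2. Fixed point.
Pursuer's winning region = {1, 5}.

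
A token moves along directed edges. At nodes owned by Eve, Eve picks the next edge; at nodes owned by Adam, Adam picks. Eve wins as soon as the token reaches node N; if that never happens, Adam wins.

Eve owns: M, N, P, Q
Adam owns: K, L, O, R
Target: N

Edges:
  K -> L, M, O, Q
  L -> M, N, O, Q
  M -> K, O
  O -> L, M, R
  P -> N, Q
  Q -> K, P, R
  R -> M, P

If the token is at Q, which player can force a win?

Eve

A0 = {N}
A1: add {P} — P (Eve) has P→N.
A2: add {Q} — Q (Eve) has Q→P.
A3 = A2; e.g. K (Adam) can still go to L. Fixed point.
Q ∈ A2, so Eve can force the target.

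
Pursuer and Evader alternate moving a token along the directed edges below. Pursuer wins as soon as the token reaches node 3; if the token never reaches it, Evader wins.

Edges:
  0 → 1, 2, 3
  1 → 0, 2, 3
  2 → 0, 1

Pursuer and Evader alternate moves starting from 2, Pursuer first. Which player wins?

Evader

Track states (vertex, player-to-move).
A0 = {(3,Pursuer), (3,Evader)}
A1: add {(0,Pursuer), (1,Pursuer)}.
A2: add {(2,Evader)}.
A3 = A2; e.g. (0,Evader) stays out. (2,Pursuer) never enters ⇒ Evader avoids the target.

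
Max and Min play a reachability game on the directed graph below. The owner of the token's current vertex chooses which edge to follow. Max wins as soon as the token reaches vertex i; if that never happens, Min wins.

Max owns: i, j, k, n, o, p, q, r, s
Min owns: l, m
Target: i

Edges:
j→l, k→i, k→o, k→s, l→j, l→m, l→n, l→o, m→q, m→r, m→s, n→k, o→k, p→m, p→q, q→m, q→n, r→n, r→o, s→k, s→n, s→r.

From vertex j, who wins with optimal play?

A0 = {i}
A1: add {k} — k (Max) has k→i.
A2: add {n, o, s} — n (Max) has n→k; o (Max) has o→k; s (Max) has s→k.
A3: add {q, r} — q (Max) has q→n; r (Max) has r→n.
A4: add {m, p} — m (Min): all of {q, r, s} already in; p (Max) has p→q.
A5 = A4; e.g. j (Max) has no edge into A4. Fixed point.
j never enters the attractor, so Min can avoid the target forever.

Min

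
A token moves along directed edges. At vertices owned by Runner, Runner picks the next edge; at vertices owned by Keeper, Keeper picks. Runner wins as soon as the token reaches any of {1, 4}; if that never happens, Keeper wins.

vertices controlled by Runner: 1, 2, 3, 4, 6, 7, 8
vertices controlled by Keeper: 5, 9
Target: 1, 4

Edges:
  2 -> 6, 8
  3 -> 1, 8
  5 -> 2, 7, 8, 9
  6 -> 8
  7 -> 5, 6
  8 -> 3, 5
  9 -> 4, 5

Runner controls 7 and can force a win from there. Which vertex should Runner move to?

6

A0 = {1, 4}
A1: add {3} — 3 (Runner) has 3→1.
A2: add {8} — 8 (Runner) has 8→3.
A3: add {2, 6} — 2 (Runner) has 2→8; 6 (Runner) has 6→8.
A4: add {7} — 7 (Runner) has 7→6.
A5 = A4; e.g. 5 (Keeper) can still go to 9. Fixed point.
From 7, successor 6 is in the attractor (rank 3); the other successor 5 is not.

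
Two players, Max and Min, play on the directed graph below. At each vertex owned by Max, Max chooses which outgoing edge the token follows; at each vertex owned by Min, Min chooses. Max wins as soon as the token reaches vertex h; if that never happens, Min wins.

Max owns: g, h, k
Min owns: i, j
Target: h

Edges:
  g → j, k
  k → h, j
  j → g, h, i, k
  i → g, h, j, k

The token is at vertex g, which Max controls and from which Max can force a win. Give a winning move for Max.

A0 = {h}
A1: add {k} — k (Max) has k→h.
A2: add {g} — g (Max) has g→k.
A3 = A2; e.g. i (Min) can still go to j. Fixed point.
From g, successor k is in the attractor (rank 1); the other successor j is not.

k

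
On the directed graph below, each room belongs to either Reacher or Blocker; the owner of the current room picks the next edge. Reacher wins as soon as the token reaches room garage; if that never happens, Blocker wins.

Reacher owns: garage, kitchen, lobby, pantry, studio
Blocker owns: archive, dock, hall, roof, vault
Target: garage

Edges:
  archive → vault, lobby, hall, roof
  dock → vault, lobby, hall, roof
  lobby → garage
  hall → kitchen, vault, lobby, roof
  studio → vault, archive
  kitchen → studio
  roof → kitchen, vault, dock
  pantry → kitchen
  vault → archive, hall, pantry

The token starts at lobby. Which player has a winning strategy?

A0 = {garage}
A1: add {lobby} — lobby (Reacher) has lobby→garage.
A2 = A1; e.g. kitchen (Reacher) has no edge into A1. Fixed point.
lobby ∈ A1, so Reacher can force the target.

Reacher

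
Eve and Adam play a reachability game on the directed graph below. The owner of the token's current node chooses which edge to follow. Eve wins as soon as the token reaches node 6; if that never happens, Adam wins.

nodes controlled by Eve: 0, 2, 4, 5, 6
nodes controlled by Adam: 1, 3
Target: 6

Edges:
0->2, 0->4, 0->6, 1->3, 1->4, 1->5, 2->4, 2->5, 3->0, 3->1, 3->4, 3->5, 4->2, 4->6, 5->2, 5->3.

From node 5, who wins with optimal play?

Eve

A0 = {6}
A1: add {0, 4} — 0 (Eve) has 0→6; 4 (Eve) has 4→6.
A2: add {2} — 2 (Eve) has 2→4.
A3: add {5} — 5 (Eve) has 5→2.
A4 = A3; e.g. 1 (Adam) can still go to 3. Fixed point.
5 ∈ A3, so Eve can force the target.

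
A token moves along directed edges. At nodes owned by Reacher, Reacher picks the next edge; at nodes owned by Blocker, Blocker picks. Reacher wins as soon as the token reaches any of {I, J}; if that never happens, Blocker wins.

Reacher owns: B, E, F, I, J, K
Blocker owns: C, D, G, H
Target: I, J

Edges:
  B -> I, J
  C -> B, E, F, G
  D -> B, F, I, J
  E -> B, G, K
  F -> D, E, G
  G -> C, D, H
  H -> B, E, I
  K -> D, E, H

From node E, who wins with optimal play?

A0 = {I, J}
A1: add {B} — B (Reacher) has B→I.
A2: add {E} — E (Reacher) has E→B.
E ∈ A2, so Reacher can force the target.

Reacher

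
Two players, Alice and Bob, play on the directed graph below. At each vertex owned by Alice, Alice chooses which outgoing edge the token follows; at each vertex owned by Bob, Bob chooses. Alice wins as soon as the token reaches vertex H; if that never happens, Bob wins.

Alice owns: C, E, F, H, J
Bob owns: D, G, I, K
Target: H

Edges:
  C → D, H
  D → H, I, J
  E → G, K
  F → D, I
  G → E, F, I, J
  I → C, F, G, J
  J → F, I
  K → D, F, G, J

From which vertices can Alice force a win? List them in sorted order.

A0 = {H}
A1: add {C} — C (Alice) has C→H.
A2 = A1; e.g. D (Bob) can still go to I. Fixed point.
Alice's winning region = {C, H}.

C, H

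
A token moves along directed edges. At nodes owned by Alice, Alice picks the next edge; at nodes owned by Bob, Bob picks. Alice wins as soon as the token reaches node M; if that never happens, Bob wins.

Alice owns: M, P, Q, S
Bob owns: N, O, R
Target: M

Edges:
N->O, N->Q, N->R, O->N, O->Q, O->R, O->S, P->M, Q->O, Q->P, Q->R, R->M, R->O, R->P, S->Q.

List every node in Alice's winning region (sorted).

A0 = {M}
A1: add {P} — P (Alice) has P→M.
A2: add {Q} — Q (Alice) has Q→P.
A3: add {S} — S (Alice) has S→Q.
A4 = A3; e.g. N (Bob) can still go to O. Fixed point.
Alice's winning region = {M, P, Q, S}.

M, P, Q, S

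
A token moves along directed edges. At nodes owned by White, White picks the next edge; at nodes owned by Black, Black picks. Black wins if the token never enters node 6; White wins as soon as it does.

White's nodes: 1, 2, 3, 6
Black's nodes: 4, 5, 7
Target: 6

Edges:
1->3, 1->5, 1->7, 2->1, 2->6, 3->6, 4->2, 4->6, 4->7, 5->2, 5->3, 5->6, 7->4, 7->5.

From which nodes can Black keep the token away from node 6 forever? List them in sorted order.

A0 = {6}
A1: add {2, 3} — 2 (White) has 2→6; 3 (White) has 3→6.
A2: add {1, 5} — 1 (White) has 1→3; 5 (Black): all of {2, 3, 6} already in.
A3 = A2; e.g. 4 (Black) can still go to 7. Fixed point.
White's attractor = {1, 2, 3, 5, 6}; Black avoids the target exactly from the complement.

4, 7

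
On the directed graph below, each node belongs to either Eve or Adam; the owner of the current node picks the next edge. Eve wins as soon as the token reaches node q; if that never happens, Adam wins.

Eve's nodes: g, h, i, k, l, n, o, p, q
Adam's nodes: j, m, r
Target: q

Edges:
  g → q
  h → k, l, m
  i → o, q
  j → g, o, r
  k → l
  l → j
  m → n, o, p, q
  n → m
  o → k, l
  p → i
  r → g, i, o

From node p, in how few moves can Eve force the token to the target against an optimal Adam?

2

A0 = {q}
A1: add {g, i} — g (Eve) has g→q; i (Eve) has i→q.
A2: add {p} — p (Eve) has p→i.
A3 = A2; e.g. h (Eve) has no edge into A2. Fixed point.
p enters the attractor at level 2, so Eve can force the target in 2 moves from there.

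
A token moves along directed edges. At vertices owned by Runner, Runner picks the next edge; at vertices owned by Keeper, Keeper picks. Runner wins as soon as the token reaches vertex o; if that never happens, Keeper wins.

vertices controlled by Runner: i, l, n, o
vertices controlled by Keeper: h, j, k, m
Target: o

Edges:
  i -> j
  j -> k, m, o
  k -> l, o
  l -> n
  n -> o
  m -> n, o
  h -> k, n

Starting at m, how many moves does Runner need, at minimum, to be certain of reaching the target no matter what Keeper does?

A0 = {o}
A1: add {n} — n (Runner) has n→o.
A2: add {l, m} — l (Runner) has l→n; m (Keeper): all of {n, o} already in.
m enters the attractor at level 2, so Runner can force the target in 2 moves from there.

2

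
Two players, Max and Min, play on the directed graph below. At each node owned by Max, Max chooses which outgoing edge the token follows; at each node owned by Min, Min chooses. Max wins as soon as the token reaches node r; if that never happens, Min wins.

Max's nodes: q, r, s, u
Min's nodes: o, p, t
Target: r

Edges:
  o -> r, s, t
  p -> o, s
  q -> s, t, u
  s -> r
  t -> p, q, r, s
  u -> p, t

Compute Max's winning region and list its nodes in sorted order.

A0 = {r}
A1: add {s} — s (Max) has s→r.
A2: add {q} — q (Max) has q→s.
A3 = A2; e.g. o (Min) can still go to t. Fixed point.
Max's winning region = {q, r, s}.

q, r, s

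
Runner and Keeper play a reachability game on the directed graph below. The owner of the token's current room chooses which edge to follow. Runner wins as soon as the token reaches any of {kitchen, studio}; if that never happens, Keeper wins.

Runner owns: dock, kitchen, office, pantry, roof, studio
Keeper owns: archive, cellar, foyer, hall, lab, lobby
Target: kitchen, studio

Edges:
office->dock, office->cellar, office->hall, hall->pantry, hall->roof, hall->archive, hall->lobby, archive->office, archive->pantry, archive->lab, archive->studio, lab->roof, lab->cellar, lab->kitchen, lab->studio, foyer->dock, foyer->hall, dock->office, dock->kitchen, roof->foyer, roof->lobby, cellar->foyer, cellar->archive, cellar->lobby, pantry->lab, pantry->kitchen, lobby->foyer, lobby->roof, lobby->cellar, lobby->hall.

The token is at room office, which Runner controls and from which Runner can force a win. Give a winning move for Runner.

A0 = {kitchen, studio}
A1: add {dock, pantry} — pantry (Runner) has pantry→kitchen; dock (Runner) has dock→kitchen.
A2: add {office} — office (Runner) has office→dock.
A3 = A2; e.g. foyer (Keeper) can still go to hall. Fixed point.
From office, successor dock is in the attractor (rank 1); the other successors cellar, hall are not.

dock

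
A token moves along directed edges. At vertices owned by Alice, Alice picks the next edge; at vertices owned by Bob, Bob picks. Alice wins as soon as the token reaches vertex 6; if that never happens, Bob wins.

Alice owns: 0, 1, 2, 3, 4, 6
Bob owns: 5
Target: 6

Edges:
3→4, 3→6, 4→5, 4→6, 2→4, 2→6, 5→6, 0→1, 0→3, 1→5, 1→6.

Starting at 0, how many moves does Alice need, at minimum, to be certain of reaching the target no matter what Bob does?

A0 = {6}
A1: add {1, 2, 3, 4, 5} — 1 (Alice) has 1→6; 2 (Alice) has 2→6; 3 (Alice) has 3→6; 4 (Alice) has 4→6; 5 (Bob): all of {6} already in.
A2: add {0} — 0 (Alice) has 0→1.
A2 = all vertices. Fixed point.
0 enters the attractor at level 2, so Alice can force the target in 2 moves from there.

2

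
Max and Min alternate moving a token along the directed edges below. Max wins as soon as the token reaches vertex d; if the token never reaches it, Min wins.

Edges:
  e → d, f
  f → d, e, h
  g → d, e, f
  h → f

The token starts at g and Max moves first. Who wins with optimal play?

Max

Track states (vertex, player-to-move).
A0 = {(d,Max), (d,Min)}
A1: add {(e,Max), (f,Max), (g,Max)}.
(g,Max) ∈ A1 ⇒ Max forces the target.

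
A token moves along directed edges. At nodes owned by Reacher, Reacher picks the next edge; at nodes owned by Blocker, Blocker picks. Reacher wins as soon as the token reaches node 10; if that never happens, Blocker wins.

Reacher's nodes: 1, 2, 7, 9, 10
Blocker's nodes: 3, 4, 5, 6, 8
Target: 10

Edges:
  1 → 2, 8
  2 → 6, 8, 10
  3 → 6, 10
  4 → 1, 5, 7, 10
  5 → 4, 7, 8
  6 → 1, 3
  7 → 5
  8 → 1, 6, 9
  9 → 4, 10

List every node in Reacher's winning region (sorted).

A0 = {10}
A1: add {2, 9} — 2 (Reacher) has 2→10; 9 (Reacher) has 9→10.
A2: add {1} — 1 (Reacher) has 1→2.
A3 = A2; e.g. 3 (Blocker) can still go to 6. Fixed point.
Reacher's winning region = {1, 2, 9, 10}.

1, 2, 9, 10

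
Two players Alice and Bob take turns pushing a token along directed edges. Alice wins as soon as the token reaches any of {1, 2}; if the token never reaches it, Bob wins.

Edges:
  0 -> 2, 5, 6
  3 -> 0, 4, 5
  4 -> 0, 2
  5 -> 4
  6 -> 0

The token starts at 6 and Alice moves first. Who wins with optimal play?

Bob

Track states (vertex, player-to-move).
A0 = {(1,Alice), (1,Bob), (2,Alice), (2,Bob)}
A1: add {(0,Alice), (4,Alice)}.
A2: add {(4,Bob), (5,Bob), (6,Bob)}.
A3: add {(3,Alice), (5,Alice)}.
A4: add {(3,Bob)}.
A5 = A4; e.g. (0,Bob) stays out. (6,Alice) never enters ⇒ Bob avoids the target.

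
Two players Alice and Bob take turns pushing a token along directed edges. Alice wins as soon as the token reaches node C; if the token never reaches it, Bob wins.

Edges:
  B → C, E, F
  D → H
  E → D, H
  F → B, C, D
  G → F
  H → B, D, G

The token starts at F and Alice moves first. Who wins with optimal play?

Alice

Track states (vertex, player-to-move).
A0 = {(C,Alice), (C,Bob)}
A1: add {(B,Alice), (F,Alice)}.
(F,Alice) ∈ A1 ⇒ Alice forces the target.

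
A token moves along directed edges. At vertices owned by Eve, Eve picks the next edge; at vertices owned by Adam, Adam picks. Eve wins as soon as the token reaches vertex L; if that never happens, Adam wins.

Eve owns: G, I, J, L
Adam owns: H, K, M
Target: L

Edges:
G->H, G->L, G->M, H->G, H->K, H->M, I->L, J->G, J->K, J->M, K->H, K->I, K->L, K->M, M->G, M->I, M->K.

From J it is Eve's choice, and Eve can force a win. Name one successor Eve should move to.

A0 = {L}
A1: add {G, I} — G (Eve) has G→L; I (Eve) has I→L.
A2: add {J} — J (Eve) has J→G.
A3 = A2; e.g. H (Adam) can still go to K. Fixed point.
From J, successor G is in the attractor (rank 1); the other successors K, M are not.

G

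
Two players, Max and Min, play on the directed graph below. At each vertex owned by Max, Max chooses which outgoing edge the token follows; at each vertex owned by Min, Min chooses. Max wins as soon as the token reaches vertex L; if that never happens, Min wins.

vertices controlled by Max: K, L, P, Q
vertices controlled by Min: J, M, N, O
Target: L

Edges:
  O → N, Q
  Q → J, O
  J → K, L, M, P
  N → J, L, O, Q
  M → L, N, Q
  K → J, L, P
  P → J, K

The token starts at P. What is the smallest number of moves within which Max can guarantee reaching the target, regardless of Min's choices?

A0 = {L}
A1: add {K} — K (Max) has K→L.
A2: add {P} — P (Max) has P→K.
A3 = A2; e.g. J (Min) can still go to M. Fixed point.
P enters the attractor at level 2, so Max can force the target in 2 moves from there.

2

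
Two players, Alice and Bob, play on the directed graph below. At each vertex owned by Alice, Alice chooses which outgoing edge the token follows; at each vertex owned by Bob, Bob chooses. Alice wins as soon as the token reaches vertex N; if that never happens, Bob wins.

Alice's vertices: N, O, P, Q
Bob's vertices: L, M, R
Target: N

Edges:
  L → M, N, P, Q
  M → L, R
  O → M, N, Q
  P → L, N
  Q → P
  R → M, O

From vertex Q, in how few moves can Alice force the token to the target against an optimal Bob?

A0 = {N}
A1: add {O, P} — O (Alice) has O→N; P (Alice) has P→N.
A2: add {Q} — Q (Alice) has Q→P.
A3 = A2; e.g. L (Bob) can still go to M. Fixed point.
Q enters the attractor at level 2, so Alice can force the target in 2 moves from there.

2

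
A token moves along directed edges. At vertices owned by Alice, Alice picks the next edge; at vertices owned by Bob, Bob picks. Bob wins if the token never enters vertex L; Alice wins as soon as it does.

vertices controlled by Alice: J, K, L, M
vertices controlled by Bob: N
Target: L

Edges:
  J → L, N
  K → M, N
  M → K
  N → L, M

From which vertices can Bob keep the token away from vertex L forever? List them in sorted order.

K, M, N

A0 = {L}
A1: add {J} — J (Alice) has J→L.
A2 = A1; e.g. K (Alice) has no edge into A1. Fixed point.
Alice's attractor = {J, L}; Bob avoids the target exactly from the complement.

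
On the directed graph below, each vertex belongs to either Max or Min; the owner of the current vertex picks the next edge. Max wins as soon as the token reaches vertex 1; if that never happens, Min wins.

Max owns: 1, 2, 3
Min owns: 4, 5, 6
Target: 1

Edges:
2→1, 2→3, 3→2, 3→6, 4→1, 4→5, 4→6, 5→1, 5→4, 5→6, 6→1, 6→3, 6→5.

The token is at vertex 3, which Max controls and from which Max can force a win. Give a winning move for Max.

2

A0 = {1}
A1: add {2} — 2 (Max) has 2→1.
A2: add {3} — 3 (Max) has 3→2.
A3 = A2; e.g. 4 (Min) can still go to 5. Fixed point.
From 3, successor 2 is in the attractor (rank 1); the other successor 6 is not.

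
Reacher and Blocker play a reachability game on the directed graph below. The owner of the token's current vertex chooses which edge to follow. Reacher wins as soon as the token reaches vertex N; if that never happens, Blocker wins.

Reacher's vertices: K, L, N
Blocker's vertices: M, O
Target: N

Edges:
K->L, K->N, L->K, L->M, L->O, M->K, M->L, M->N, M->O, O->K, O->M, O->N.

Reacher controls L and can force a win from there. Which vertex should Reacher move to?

K

A0 = {N}
A1: add {K} — K (Reacher) has K→N.
A2: add {L} — L (Reacher) has L→K.
A3 = A2; e.g. M (Blocker) can still go to O. Fixed point.
From L, successor K is in the attractor (rank 1); the other successors M, O are not.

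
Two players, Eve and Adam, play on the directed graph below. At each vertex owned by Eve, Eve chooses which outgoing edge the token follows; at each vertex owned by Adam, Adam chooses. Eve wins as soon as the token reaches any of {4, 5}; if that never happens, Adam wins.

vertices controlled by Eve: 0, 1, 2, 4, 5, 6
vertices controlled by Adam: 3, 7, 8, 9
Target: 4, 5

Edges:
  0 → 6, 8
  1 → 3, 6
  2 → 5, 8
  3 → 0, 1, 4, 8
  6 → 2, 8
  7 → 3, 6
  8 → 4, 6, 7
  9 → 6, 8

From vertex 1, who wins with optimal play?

Eve

A0 = {4, 5}
A1: add {2} — 2 (Eve) has 2→5.
A2: add {6} — 6 (Eve) has 6→2.
A3: add {0, 1} — 0 (Eve) has 0→6; 1 (Eve) has 1→6.
A4 = A3; e.g. 3 (Adam) can still go to 8. Fixed point.
1 ∈ A3, so Eve can force the target.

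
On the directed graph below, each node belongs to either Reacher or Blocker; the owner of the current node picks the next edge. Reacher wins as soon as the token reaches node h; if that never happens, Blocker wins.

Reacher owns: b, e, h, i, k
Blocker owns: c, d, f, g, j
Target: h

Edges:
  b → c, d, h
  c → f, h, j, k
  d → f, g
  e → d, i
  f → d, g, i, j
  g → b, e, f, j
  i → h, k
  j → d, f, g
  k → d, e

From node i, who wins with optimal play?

A0 = {h}
A1: add {b, i} — b (Reacher) has b→h; i (Reacher) has i→h.
i ∈ A1, so Reacher can force the target.

Reacher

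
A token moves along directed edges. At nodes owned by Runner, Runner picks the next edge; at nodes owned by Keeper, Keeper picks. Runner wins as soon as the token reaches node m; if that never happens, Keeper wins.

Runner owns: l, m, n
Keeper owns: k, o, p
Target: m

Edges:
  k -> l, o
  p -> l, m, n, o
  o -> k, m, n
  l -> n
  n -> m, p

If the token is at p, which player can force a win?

A0 = {m}
A1: add {n} — n (Runner) has n→m.
A2: add {l} — l (Runner) has l→n.
A3 = A2; e.g. k (Keeper) can still go to o. Fixed point.
p never enters the attractor, so Keeper can avoid the target forever.

Keeper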